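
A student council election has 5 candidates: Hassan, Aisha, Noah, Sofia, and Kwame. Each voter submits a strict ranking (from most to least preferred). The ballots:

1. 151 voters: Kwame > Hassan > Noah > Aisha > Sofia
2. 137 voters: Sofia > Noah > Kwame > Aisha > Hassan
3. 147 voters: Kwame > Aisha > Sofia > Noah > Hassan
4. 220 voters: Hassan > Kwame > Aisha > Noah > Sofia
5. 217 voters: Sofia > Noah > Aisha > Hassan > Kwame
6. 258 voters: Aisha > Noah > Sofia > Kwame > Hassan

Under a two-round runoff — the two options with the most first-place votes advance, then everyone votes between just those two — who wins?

Round 1 first-place votes: Hassan 220, Aisha 258, Noah 0, Sofia 354, Kwame 298.
Sofia and Kwame advance.
Runoff: Sofia is preferred to Kwame by 612 voters; Kwame by 518.
Sofia wins the runoff.

Sofia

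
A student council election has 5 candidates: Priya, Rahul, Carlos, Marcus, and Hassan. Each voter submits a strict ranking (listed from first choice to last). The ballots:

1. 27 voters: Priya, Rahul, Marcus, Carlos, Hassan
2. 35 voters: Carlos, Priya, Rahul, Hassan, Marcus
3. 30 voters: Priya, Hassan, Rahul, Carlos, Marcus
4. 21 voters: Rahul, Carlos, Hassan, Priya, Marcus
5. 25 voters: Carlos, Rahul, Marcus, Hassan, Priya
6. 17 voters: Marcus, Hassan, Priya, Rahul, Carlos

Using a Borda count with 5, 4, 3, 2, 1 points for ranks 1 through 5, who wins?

Priya: 27·5 + 35·4 + 30·5 + 21·2 + 25·1 + 17·3 = 543
Rahul: 27·4 + 35·3 + 30·3 + 21·5 + 25·4 + 17·2 = 542
Carlos: 27·2 + 35·5 + 30·2 + 21·4 + 25·5 + 17·1 = 515
Marcus: 27·3 + 35·1 + 30·1 + 21·1 + 25·3 + 17·5 = 327
Hassan: 27·1 + 35·2 + 30·4 + 21·3 + 25·2 + 17·4 = 398
Priya has the highest Borda score (543).

Priya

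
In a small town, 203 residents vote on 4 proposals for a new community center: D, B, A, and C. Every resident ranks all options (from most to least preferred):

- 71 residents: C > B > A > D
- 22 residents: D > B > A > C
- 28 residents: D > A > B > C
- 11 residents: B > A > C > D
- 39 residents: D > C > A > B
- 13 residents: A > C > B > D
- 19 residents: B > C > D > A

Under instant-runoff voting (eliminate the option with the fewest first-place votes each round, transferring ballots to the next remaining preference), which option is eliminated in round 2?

B

Round 1: D 89, B 30, A 13, C 71. Eliminate A.
Round 2: D 89, B 30, C 84. Eliminate B.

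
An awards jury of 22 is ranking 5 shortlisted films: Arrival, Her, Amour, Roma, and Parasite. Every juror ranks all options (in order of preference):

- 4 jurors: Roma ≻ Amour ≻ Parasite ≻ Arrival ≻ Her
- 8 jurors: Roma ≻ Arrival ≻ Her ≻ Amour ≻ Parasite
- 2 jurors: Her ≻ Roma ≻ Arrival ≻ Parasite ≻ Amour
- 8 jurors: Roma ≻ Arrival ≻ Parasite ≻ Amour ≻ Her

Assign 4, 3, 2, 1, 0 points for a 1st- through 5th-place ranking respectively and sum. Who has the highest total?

Roma

Arrival: 4·1 + 8·3 + 2·2 + 8·3 = 56
Her: 4·0 + 8·2 + 2·4 + 8·0 = 24
Amour: 4·3 + 8·1 + 2·0 + 8·1 = 28
Roma: 4·4 + 8·4 + 2·3 + 8·4 = 86
Parasite: 4·2 + 8·0 + 2·1 + 8·2 = 26
Roma has the highest Borda score (86).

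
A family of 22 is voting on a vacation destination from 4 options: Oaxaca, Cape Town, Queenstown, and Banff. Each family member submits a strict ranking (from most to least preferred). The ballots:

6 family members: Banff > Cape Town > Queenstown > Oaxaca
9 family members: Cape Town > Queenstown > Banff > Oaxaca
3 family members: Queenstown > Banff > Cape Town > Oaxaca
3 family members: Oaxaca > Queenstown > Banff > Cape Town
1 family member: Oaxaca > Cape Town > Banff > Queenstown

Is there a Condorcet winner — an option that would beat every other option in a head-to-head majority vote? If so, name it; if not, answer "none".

none

Checking pairwise contests:
Cape Town beats Oaxaca 18–4.
Banff beats Cape Town 12–10.
Cape Town beats Queenstown 16–6.
Queenstown beats Banff 15–7.
Every option loses at least one head-to-head, so there is no Condorcet winner.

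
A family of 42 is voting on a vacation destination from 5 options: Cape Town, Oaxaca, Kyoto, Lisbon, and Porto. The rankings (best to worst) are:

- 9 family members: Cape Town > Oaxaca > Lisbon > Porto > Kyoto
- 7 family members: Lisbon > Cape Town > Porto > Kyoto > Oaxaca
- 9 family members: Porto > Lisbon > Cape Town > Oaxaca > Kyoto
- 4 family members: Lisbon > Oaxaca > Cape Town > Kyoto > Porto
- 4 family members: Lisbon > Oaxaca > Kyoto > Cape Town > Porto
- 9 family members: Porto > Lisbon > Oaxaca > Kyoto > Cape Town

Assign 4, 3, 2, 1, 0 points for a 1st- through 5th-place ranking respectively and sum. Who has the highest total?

Lisbon

Cape Town: 9·4 + 7·3 + 9·2 + 4·2 + 4·1 + 9·0 = 87
Oaxaca: 9·3 + 7·0 + 9·1 + 4·3 + 4·3 + 9·2 = 78
Kyoto: 9·0 + 7·1 + 9·0 + 4·1 + 4·2 + 9·1 = 28
Lisbon: 9·2 + 7·4 + 9·3 + 4·4 + 4·4 + 9·3 = 132
Porto: 9·1 + 7·2 + 9·4 + 4·0 + 4·0 + 9·4 = 95
Lisbon has the highest Borda score (132).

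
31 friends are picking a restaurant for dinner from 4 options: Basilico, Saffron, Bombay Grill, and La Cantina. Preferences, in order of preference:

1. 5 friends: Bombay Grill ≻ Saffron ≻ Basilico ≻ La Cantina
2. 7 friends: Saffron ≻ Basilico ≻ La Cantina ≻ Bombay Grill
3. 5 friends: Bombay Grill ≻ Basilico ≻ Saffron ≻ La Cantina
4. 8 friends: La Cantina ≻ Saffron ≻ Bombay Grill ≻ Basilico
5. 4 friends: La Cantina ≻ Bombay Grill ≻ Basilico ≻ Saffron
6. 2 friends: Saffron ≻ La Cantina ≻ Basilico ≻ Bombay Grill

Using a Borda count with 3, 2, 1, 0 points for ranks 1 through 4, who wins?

Saffron

Basilico: 5·1 + 7·2 + 5·2 + 8·0 + 4·1 + 2·1 = 35
Saffron: 5·2 + 7·3 + 5·1 + 8·2 + 4·0 + 2·3 = 58
Bombay Grill: 5·3 + 7·0 + 5·3 + 8·1 + 4·2 + 2·0 = 46
La Cantina: 5·0 + 7·1 + 5·0 + 8·3 + 4·3 + 2·2 = 47
Saffron has the highest Borda score (58).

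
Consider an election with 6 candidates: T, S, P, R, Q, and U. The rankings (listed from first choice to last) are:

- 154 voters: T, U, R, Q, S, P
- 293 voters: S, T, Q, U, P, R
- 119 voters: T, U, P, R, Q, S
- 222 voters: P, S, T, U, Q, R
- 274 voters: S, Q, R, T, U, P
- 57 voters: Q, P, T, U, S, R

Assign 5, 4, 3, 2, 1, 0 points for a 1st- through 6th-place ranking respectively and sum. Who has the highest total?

T: 154·5 + 293·4 + 119·5 + 222·3 + 274·2 + 57·3 = 3922
S: 154·1 + 293·5 + 119·0 + 222·4 + 274·5 + 57·1 = 3934
P: 154·0 + 293·1 + 119·3 + 222·5 + 274·0 + 57·4 = 1988
R: 154·3 + 293·0 + 119·2 + 222·0 + 274·3 + 57·0 = 1522
Q: 154·2 + 293·3 + 119·1 + 222·1 + 274·4 + 57·5 = 2909
U: 154·4 + 293·2 + 119·4 + 222·2 + 274·1 + 57·2 = 2510
S has the highest Borda score (3934).

S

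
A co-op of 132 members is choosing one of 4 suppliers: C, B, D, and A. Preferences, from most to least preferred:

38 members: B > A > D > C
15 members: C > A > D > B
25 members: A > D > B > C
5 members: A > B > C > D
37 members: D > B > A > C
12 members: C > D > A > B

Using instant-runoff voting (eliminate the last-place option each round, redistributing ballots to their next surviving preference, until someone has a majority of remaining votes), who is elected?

A

Round 1: C 27, B 38, D 37, A 30. Eliminate C.
Round 2: B 38, D 49, A 45. Eliminate B.
Round 3: D 49, A 83. A has a majority.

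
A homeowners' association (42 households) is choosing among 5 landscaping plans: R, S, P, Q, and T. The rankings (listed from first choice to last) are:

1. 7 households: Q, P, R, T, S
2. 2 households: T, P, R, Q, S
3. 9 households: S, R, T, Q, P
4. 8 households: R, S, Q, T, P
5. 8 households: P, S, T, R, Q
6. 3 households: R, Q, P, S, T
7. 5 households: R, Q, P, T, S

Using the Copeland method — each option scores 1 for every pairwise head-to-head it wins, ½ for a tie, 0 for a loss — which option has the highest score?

R: beats S, P, Q, and T → score 4.
S: beats Q and T; loses to R and P → score 2.
P: beats S and T; loses to R and Q → score 2.
Q: beats P and T; loses to R and S → score 2.
T: loses to R, S, P, and Q → score 0.
R has the best pairwise record.

R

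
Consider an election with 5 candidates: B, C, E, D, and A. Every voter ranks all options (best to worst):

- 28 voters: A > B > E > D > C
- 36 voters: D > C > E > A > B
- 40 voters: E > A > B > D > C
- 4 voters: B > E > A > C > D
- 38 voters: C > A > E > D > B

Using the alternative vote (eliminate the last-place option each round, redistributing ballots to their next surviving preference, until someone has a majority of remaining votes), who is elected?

C

Round 1: B 4, C 38, E 40, D 36, A 28. Eliminate B.
Round 2: C 38, E 44, D 36, A 28. Eliminate A.
Round 3: C 38, E 72, D 36. Eliminate D.
Round 4: C 74, E 72. C has a majority.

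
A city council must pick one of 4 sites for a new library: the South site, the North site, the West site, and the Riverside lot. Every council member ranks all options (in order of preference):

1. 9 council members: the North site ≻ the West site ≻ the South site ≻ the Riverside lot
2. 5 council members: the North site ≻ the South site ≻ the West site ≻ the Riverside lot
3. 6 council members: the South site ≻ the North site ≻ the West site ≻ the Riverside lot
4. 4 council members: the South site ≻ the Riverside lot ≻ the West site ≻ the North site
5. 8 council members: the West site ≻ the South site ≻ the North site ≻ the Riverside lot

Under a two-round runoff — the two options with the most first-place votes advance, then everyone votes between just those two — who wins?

Round 1 first-place votes: the South site 10, the North site 14, the West site 8, the Riverside lot 0.
the North site and the South site advance.
Runoff: the North site is preferred to the South site by 14 voters; the South site by 18.
the South site wins the runoff.

the South site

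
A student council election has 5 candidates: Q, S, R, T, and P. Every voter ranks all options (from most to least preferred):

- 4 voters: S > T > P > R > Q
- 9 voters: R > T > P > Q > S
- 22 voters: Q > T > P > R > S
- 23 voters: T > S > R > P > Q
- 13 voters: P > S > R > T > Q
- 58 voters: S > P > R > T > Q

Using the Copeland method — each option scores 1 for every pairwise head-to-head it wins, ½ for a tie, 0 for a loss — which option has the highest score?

Q: loses to S, R, T, and P → score 0.
S: beats Q, R, T, and P → score 4.
R: beats Q and T; loses to S and P → score 2.
T: beats Q; loses to S, R, and P → score 1.
P: beats Q, R, and T; loses to S → score 3.
S has the best pairwise record.

S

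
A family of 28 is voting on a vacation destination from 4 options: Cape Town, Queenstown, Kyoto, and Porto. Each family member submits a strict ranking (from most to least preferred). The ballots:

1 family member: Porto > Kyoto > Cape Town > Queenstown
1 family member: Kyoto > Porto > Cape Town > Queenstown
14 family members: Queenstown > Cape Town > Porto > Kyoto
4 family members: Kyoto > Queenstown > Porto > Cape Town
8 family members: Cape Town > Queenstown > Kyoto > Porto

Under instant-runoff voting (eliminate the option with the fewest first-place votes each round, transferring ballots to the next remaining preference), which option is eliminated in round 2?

Round 1: Cape Town 8, Queenstown 14, Kyoto 5, Porto 1. Eliminate Porto.
Round 2: Cape Town 8, Queenstown 14, Kyoto 6. Eliminate Kyoto.

Kyoto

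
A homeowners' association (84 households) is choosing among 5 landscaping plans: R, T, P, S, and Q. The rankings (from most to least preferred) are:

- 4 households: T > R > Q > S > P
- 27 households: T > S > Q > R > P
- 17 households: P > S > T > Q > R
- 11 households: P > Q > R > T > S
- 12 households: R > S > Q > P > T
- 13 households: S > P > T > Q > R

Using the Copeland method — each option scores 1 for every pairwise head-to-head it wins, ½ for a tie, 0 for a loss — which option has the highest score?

R: beats P; loses to T, S, and Q → score 1.
T: beats R and Q; ties S; loses to P → score 2.5.
P: beats T; loses to R, S, and Q → score 1.
S: beats R, P, and Q; ties T → score 3.5.
Q: beats R and P; loses to T and S → score 2.
S has the best pairwise record.

S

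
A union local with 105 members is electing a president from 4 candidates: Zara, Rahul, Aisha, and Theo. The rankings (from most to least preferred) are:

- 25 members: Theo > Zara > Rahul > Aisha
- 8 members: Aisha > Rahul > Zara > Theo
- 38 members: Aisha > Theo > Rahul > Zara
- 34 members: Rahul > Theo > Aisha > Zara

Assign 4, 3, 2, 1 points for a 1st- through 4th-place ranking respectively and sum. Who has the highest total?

Zara: 25·3 + 8·2 + 38·1 + 34·1 = 163
Rahul: 25·2 + 8·3 + 38·2 + 34·4 = 286
Aisha: 25·1 + 8·4 + 38·4 + 34·2 = 277
Theo: 25·4 + 8·1 + 38·3 + 34·3 = 324
Theo has the highest Borda score (324).

Theo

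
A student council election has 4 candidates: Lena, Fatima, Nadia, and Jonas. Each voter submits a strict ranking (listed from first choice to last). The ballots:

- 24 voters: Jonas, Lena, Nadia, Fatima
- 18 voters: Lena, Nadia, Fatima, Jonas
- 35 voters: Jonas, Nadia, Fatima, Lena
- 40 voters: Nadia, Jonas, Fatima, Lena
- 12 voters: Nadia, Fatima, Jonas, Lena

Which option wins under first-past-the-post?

First-place votes: Lena 18, Fatima 0, Nadia 52, Jonas 59.
Jonas has the most first-place votes.

Jonas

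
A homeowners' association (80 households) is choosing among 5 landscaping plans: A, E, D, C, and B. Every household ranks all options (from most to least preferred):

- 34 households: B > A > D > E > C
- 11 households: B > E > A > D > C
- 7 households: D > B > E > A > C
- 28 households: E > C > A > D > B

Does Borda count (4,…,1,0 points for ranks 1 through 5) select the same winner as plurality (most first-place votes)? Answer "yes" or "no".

Borda — scores: A 187, E 193, D 135, C 84, B 201. Winner: B.
Plurality — first-place votes: A 0, E 28, D 7, C 0, B 45. Winner: B.
The two methods agree.

yes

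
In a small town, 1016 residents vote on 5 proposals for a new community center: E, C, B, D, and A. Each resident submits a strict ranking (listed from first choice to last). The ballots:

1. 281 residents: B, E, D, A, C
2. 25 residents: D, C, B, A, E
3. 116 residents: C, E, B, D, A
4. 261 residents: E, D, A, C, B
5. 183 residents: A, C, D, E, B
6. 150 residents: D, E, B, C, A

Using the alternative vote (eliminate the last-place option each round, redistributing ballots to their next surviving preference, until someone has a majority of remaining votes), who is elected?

E

Round 1: E 261, C 116, B 281, D 175, A 183. Eliminate C.
Round 2: E 377, B 281, D 175, A 183. Eliminate D.
Round 3: E 527, B 306, A 183. E has a majority.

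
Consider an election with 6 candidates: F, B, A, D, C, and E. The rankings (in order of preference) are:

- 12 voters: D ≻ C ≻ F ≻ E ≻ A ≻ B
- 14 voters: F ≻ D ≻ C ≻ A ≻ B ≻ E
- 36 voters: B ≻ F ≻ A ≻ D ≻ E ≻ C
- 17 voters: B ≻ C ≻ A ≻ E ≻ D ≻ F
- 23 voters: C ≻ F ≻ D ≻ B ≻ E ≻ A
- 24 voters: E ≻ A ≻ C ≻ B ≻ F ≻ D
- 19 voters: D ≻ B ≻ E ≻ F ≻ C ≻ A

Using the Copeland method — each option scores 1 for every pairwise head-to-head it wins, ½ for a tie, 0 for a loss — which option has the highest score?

F: beats A, D, and E; loses to B and C → score 3.
B: beats F, A, D, and E; loses to C → score 4.
A: beats D; loses to F, B, C, and E → score 1.
D: beats C and E; loses to F, B, and A → score 2.
C: beats F, B, and A; loses to D and E → score 3.
E: beats A and C; loses to F, B, and D → score 2.
B has the best pairwise record.

B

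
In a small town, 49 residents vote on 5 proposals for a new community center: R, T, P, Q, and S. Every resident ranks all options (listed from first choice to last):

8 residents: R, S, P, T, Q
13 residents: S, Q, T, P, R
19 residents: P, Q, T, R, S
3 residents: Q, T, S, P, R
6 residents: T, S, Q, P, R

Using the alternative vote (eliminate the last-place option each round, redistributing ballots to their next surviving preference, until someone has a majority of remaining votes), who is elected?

Round 1: R 8, T 6, P 19, Q 3, S 13. Eliminate Q.
Round 2: R 8, T 9, P 19, S 13. Eliminate R.
Round 3: T 9, P 19, S 21. Eliminate T.
Round 4: P 19, S 30. S has a majority.

S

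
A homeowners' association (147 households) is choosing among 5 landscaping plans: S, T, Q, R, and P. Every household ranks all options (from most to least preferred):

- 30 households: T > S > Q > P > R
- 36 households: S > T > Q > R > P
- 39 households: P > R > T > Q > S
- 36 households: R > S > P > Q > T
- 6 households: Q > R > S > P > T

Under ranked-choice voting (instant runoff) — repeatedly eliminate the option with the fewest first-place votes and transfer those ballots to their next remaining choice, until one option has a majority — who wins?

R

Round 1: S 36, T 30, Q 6, R 36, P 39. Eliminate Q.
Round 2: S 36, T 30, R 42, P 39. Eliminate T.
Round 3: S 66, R 42, P 39. Eliminate P.
Round 4: S 66, R 81. R has a majority.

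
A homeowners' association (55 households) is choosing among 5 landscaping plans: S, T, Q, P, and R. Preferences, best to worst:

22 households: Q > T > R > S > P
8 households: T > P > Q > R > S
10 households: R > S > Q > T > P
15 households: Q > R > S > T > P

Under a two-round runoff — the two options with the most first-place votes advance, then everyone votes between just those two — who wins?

Q

Round 1 first-place votes: S 0, T 8, Q 37, P 0, R 10.
Q and R advance.
Runoff: Q is preferred to R by 45 voters; R by 10.
Q wins the runoff.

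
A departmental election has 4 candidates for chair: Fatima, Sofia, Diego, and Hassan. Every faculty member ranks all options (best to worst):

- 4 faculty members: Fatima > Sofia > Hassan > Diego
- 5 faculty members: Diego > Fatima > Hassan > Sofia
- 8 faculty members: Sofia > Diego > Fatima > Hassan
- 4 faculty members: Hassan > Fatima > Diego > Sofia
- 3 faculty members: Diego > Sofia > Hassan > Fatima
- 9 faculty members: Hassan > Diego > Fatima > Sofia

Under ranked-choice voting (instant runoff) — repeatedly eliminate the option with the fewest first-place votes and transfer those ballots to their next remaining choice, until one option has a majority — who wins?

Hassan

Round 1: Fatima 4, Sofia 8, Diego 8, Hassan 13. Eliminate Fatima.
Round 2: Sofia 12, Diego 8, Hassan 13. Eliminate Diego.
Round 3: Sofia 15, Hassan 18. Hassan has a majority.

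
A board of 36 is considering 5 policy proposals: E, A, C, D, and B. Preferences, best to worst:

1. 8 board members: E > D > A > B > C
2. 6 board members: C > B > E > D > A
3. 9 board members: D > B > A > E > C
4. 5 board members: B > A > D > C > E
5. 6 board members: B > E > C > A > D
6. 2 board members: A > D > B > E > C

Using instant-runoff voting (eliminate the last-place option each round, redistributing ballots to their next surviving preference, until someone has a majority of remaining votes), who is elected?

D

Round 1: E 8, A 2, C 6, D 9, B 11. Eliminate A.
Round 2: E 8, C 6, D 11, B 11. Eliminate C.
Round 3: E 8, D 11, B 17. Eliminate E.
Round 4: D 19, B 17. D has a majority.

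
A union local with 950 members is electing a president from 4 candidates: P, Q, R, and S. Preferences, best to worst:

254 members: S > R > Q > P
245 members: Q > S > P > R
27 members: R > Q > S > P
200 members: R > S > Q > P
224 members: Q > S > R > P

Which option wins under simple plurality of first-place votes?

First-place votes: P 0, Q 469, R 227, S 254.
Q has the most first-place votes.

Q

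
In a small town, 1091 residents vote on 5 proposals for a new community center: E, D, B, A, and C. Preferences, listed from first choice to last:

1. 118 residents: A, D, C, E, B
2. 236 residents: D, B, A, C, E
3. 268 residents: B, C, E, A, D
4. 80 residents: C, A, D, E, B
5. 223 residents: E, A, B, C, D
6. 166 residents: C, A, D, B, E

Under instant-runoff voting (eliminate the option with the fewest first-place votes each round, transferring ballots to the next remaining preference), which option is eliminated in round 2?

Round 1: E 223, D 236, B 268, A 118, C 246. Eliminate A.
Round 2: E 223, D 354, B 268, C 246. Eliminate E.

E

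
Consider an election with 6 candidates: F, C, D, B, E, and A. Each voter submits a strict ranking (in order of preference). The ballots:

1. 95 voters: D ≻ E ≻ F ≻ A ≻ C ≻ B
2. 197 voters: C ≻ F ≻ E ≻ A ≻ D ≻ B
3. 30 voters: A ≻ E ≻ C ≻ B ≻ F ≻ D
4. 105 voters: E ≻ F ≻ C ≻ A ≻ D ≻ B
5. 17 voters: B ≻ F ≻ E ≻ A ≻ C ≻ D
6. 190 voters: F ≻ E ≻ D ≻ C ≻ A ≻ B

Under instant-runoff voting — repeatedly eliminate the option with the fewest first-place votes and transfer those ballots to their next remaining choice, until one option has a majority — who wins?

Round 1: F 190, C 197, D 95, B 17, E 105, A 30. Eliminate B.
Round 2: F 207, C 197, D 95, E 105, A 30. Eliminate A.
Round 3: F 207, C 197, D 95, E 135. Eliminate D.
Round 4: F 207, C 197, E 230. Eliminate C.
Round 5: F 404, E 230. F has a majority.

F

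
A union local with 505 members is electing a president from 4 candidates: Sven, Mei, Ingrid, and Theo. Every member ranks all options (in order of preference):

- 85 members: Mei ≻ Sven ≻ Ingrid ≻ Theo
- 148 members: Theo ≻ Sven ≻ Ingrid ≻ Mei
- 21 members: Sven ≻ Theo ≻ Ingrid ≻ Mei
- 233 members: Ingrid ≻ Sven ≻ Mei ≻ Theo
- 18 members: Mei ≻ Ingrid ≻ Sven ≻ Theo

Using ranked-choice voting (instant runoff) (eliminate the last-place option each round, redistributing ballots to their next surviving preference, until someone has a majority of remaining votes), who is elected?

Ingrid

Round 1: Sven 21, Mei 103, Ingrid 233, Theo 148. Eliminate Sven.
Round 2: Mei 103, Ingrid 233, Theo 169. Eliminate Mei.
Round 3: Ingrid 336, Theo 169. Ingrid has a majority.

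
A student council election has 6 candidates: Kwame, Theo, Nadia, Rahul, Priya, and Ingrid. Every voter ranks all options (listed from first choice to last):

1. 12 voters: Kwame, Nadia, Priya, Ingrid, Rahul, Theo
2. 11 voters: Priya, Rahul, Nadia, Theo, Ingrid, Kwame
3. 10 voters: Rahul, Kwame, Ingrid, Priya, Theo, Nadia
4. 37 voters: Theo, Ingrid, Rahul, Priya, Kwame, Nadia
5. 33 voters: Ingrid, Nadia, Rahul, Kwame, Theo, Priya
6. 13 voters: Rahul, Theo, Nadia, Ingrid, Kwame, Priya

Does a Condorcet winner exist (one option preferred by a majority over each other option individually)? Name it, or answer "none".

Checking pairwise contests:
Theo beats Kwame 61–55.
Rahul beats Theo 79–37.
Kwame beats Nadia 59–57.
Ingrid beats Rahul 82–34.
Kwame beats Priya 68–48.
Theo beats Ingrid 61–55.
Every option loses at least one head-to-head, so there is no Condorcet winner.

none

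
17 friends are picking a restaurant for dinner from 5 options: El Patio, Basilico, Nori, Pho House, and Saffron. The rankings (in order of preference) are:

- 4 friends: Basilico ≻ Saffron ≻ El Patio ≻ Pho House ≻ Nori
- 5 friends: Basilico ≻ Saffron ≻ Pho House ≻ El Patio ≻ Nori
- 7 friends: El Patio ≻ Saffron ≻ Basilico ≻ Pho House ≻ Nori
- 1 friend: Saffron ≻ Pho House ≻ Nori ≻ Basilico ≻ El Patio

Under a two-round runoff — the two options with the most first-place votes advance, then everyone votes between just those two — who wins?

Round 1 first-place votes: El Patio 7, Basilico 9, Nori 0, Pho House 0, Saffron 1.
Basilico and El Patio advance.
Runoff: Basilico is preferred to El Patio by 10 voters; El Patio by 7.
Basilico wins the runoff.

Basilico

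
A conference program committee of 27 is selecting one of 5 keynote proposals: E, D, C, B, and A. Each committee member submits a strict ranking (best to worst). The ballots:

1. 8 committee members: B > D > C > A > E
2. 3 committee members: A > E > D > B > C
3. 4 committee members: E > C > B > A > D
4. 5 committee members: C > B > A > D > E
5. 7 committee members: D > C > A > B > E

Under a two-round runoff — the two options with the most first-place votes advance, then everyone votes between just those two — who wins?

Round 1 first-place votes: E 4, D 7, C 5, B 8, A 3.
B and D advance.
Runoff: B is preferred to D by 17 voters; D by 10.
B wins the runoff.

B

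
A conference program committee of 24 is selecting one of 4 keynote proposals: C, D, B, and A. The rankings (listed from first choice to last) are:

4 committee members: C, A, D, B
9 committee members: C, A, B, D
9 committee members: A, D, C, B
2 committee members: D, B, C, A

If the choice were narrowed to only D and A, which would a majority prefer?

Voters preferring D to A: 2; preferring A to D: 22.
A wins the head-to-head.

A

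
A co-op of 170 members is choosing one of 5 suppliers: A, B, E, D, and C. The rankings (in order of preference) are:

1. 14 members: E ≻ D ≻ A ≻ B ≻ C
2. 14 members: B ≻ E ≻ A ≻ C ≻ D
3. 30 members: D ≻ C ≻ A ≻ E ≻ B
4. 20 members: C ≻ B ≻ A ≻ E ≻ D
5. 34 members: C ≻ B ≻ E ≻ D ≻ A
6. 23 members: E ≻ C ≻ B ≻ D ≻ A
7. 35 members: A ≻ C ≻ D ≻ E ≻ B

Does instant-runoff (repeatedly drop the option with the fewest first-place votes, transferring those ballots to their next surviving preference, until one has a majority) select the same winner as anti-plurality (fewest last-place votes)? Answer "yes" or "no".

no

Instant-runoff — R1 A 35, B 14, E 37, D 30, C 54 (B out); R2 A 35, E 51, D 30, C 54 (D out); R3 A 35, E 51, C 84 (A out); R4 E 51, C 119 (C winner). Winner: C.
Anti-plurality — last-place votes: A 57, B 65, E 0, D 34, C 14. Winner: E.
The two methods disagree.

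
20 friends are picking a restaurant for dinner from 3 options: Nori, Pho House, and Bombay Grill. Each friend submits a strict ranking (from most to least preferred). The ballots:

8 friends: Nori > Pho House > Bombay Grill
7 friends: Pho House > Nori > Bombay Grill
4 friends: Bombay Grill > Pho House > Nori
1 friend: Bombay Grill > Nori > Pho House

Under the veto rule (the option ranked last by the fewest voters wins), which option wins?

Pho House

Last-place votes: Nori 4, Pho House 1, Bombay Grill 15.
Pho House is ranked last by the fewest voters, so Pho House wins.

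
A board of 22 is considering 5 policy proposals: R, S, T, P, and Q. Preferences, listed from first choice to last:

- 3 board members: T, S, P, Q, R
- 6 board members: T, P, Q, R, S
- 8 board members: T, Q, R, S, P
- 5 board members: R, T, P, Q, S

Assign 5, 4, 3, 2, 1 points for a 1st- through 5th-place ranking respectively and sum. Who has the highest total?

R: 3·1 + 6·2 + 8·3 + 5·5 = 64
S: 3·4 + 6·1 + 8·2 + 5·1 = 39
T: 3·5 + 6·5 + 8·5 + 5·4 = 105
P: 3·3 + 6·4 + 8·1 + 5·3 = 56
Q: 3·2 + 6·3 + 8·4 + 5·2 = 66
T has the highest Borda score (105).

T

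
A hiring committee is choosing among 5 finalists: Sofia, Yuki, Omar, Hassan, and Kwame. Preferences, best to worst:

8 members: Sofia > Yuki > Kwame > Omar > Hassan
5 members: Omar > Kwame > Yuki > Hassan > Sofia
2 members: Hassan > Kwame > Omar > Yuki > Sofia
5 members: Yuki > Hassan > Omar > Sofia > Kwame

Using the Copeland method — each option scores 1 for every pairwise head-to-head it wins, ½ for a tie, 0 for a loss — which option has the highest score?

Sofia: beats Kwame; loses to Yuki, Omar, and Hassan → score 1.
Yuki: beats Sofia, Omar, Hassan, and Kwame → score 4.
Omar: beats Sofia and Hassan; ties Kwame; loses to Yuki → score 2.5.
Hassan: beats Sofia; loses to Yuki, Omar, and Kwame → score 1.
Kwame: beats Hassan; ties Omar; loses to Sofia and Yuki → score 1.5.
Yuki has the best pairwise record.

Yuki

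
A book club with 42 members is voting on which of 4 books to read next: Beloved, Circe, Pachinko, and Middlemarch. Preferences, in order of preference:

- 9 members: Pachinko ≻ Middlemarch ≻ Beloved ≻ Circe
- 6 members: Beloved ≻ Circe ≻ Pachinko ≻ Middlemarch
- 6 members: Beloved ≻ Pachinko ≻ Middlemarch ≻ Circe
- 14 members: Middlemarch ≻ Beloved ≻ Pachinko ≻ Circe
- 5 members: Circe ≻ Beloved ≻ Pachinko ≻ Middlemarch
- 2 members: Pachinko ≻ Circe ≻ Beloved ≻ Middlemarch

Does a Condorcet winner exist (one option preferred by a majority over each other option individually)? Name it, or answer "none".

Checking pairwise contests:
Middlemarch beats Beloved 23–19.
Beloved beats Circe 35–7.
Beloved beats Pachinko 31–11.
Pachinko beats Middlemarch 28–14.
Every option loses at least one head-to-head, so there is no Condorcet winner.

none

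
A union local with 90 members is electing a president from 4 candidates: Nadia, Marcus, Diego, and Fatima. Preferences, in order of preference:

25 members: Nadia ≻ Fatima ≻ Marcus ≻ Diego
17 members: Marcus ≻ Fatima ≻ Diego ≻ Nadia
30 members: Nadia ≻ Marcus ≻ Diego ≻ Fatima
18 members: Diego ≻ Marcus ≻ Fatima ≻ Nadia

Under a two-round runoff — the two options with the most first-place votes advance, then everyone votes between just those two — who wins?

Round 1 first-place votes: Nadia 55, Marcus 17, Diego 18, Fatima 0.
Nadia and Diego advance.
Runoff: Nadia is preferred to Diego by 55 voters; Diego by 35.
Nadia wins the runoff.

Nadia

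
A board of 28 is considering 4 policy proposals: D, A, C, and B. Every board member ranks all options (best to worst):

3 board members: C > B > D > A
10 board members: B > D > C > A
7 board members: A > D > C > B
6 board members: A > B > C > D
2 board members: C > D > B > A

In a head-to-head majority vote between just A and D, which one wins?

Voters preferring A to D: 13; preferring D to A: 15.
D wins the head-to-head.

D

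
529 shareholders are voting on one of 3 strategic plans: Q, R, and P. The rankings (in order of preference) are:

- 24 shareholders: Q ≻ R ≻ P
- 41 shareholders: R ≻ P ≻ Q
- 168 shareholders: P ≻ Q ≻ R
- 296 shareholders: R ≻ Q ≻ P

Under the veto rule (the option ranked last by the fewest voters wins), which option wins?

Q

Last-place votes: Q 41, R 168, P 320.
Q is ranked last by the fewest voters, so Q wins.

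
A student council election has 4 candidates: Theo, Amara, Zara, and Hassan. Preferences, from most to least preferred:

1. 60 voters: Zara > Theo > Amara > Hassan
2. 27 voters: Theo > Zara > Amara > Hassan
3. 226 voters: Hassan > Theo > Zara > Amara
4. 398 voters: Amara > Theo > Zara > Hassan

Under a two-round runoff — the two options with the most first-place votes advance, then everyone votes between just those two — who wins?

Amara

Round 1 first-place votes: Theo 27, Amara 398, Zara 60, Hassan 226.
Amara and Hassan advance.
Runoff: Amara is preferred to Hassan by 485 voters; Hassan by 226.
Amara wins the runoff.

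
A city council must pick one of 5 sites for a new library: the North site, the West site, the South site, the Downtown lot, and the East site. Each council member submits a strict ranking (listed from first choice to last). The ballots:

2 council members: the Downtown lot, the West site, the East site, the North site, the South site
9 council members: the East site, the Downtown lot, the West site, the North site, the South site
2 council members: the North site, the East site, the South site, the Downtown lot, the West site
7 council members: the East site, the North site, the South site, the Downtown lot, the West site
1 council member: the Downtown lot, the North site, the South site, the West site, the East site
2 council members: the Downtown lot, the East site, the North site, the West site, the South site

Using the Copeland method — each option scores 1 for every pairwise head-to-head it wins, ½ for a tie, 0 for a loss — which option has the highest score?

the East site

the North site: beats the West site and the South site; loses to the Downtown lot and the East site → score 2.
the West site: beats the South site; loses to the North site, the Downtown lot, and the East site → score 1.
the South site: loses to the North site, the West site, the Downtown lot, and the East site → score 0.
the Downtown lot: beats the North site, the West site, and the South site; loses to the East site → score 3.
the East site: beats the North site, the West site, the South site, and the Downtown lot → score 4.
the East site has the best pairwise record.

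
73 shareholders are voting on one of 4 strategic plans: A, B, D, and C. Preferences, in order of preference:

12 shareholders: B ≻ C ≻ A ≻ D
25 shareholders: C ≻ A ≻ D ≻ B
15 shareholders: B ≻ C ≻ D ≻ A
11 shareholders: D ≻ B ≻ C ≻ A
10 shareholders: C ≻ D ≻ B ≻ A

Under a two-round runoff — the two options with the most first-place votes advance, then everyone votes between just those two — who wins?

Round 1 first-place votes: A 0, B 27, D 11, C 35.
C and B advance.
Runoff: C is preferred to B by 35 voters; B by 38.
B wins the runoff.

B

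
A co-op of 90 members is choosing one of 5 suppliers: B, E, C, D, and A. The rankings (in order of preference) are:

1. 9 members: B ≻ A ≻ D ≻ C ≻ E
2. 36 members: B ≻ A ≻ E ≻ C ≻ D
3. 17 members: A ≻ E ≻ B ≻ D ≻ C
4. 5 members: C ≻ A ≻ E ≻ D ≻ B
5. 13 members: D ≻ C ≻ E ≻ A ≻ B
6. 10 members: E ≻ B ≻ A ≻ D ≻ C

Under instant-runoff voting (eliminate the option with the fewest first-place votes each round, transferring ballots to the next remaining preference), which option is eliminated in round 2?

E

Round 1: B 45, E 10, C 5, D 13, A 17. Eliminate C.
Round 2: B 45, E 10, D 13, A 22. Eliminate E.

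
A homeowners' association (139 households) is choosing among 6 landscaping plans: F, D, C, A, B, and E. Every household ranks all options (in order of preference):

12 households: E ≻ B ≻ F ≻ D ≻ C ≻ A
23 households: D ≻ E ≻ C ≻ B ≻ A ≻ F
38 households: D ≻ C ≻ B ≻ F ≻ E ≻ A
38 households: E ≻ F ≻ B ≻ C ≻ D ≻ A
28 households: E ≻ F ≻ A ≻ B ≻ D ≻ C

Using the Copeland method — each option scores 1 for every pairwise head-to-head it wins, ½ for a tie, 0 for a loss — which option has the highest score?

F: beats D, C, and A; loses to B and E → score 3.
D: beats C and A; loses to F, B, and E → score 2.
C: beats A; loses to F, D, B, and E → score 1.
A: loses to F, D, C, B, and E → score 0.
B: beats F, D, C, and A; loses to E → score 4.
E: beats F, D, C, A, and B → score 5.
E has the best pairwise record.

E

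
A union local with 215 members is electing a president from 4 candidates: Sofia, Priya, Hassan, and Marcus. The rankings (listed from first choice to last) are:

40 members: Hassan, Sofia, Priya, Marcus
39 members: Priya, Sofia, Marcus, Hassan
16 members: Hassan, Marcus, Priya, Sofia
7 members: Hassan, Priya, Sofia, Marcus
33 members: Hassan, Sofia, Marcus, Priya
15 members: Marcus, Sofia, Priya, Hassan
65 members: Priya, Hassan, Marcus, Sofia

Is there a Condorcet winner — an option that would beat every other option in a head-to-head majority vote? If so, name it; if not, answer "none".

Priya

Priya vs Sofia: 127–88 for Priya.
Priya vs Hassan: 119–96 for Priya.
Priya vs Marcus: 151–64 for Priya.
Priya beats every other option head-to-head.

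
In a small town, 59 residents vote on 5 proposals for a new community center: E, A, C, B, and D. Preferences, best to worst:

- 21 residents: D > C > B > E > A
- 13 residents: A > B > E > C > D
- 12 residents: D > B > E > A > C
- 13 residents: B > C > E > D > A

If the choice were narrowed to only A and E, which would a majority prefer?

E

Voters preferring A to E: 13; preferring E to A: 46.
E wins the head-to-head.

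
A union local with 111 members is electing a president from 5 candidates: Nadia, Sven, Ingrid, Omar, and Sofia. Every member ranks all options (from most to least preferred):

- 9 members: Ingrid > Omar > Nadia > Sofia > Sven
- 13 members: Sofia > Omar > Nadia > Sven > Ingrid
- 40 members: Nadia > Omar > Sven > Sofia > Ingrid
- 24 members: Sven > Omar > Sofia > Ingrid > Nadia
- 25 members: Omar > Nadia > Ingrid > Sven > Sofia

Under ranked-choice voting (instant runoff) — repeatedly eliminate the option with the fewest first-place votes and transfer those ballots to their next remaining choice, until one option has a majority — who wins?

Omar

Round 1: Nadia 40, Sven 24, Ingrid 9, Omar 25, Sofia 13. Eliminate Ingrid.
Round 2: Nadia 40, Sven 24, Omar 34, Sofia 13. Eliminate Sofia.
Round 3: Nadia 40, Sven 24, Omar 47. Eliminate Sven.
Round 4: Nadia 40, Omar 71. Omar has a majority.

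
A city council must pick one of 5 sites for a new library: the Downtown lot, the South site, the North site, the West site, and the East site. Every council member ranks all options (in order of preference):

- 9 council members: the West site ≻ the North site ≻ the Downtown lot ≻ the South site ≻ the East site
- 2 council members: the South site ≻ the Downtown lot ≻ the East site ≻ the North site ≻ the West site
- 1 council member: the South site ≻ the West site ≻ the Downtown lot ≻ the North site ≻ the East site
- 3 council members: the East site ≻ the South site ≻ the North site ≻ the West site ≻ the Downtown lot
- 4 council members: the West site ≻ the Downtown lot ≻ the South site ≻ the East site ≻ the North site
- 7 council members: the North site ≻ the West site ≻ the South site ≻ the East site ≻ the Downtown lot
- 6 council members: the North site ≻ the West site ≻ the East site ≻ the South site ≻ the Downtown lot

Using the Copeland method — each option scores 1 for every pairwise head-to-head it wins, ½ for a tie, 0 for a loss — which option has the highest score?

the Downtown lot: ties the East site; loses to the South site, the North site, and the West site → score 0.5.
the South site: beats the Downtown lot and the East site; loses to the North site and the West site → score 2.
the North site: beats the Downtown lot, the South site, the West site, and the East site → score 4.
the West site: beats the Downtown lot, the South site, and the East site; loses to the North site → score 3.
the East site: ties the Downtown lot; loses to the South site, the North site, and the West site → score 0.5.
the North site has the best pairwise record.

the North site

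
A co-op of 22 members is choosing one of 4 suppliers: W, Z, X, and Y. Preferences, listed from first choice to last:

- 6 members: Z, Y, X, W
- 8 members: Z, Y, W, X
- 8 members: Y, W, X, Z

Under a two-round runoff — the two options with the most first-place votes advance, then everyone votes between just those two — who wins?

Z

Round 1 first-place votes: W 0, Z 14, X 0, Y 8.
Z and Y advance.
Runoff: Z is preferred to Y by 14 voters; Y by 8.
Z wins the runoff.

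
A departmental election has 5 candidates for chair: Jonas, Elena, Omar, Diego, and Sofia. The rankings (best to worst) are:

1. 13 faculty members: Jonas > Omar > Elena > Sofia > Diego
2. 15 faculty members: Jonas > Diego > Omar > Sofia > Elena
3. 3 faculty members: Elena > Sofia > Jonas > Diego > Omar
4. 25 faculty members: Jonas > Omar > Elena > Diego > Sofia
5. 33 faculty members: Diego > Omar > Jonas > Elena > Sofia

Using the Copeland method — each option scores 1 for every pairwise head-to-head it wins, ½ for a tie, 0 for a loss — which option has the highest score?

Jonas: beats Elena, Omar, Diego, and Sofia → score 4.
Elena: beats Sofia; loses to Jonas, Omar, and Diego → score 1.
Omar: beats Elena and Sofia; loses to Jonas and Diego → score 2.
Diego: beats Elena, Omar, and Sofia; loses to Jonas → score 3.
Sofia: loses to Jonas, Elena, Omar, and Diego → score 0.
Jonas has the best pairwise record.

Jonas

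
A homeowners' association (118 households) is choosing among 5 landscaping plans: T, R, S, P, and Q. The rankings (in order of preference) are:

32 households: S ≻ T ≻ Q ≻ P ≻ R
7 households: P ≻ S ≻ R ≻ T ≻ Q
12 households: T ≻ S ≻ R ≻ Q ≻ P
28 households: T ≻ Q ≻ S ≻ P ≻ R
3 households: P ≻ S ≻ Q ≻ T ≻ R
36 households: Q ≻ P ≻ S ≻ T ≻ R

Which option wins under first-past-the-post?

T

First-place votes: T 40, R 0, S 32, P 10, Q 36.
T has the most first-place votes.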